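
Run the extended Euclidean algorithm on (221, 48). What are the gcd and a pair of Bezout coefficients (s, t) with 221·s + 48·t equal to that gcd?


Euclidean algorithm on (221, 48) — divide until remainder is 0:
  221 = 4 · 48 + 29
  48 = 1 · 29 + 19
  29 = 1 · 19 + 10
  19 = 1 · 10 + 9
  10 = 1 · 9 + 1
  9 = 9 · 1 + 0
gcd(221, 48) = 1.
Track Bezout coefficients alongside the remainders: start with r₀ = 221 = a·1 + b·0 (s = 1, t = 0) and r₁ = 48 = a·0 + b·1 (s = 0, t = 1); each new remainder r_{k+1} = r_{k-1} − q_k·r_k inherits s_{k+1} = s_{k-1} − q_k·s_k, t_{k+1} = t_{k-1} − q_k·t_k, so r_k = a·s_k + b·t_k at every step:
  q = 4: r = 29, s = 1 − 4·0 = 1, t = 0 − 4·1 = -4  (check: 221·1 + 48·(-4) = 29)
  q = 1: r = 19, s = 0 − 1·1 = -1, t = 1 − 1·(-4) = 5  (check: 221·(-1) + 48·5 = 19)
  q = 1: r = 10, s = 1 − 1·(-1) = 2, t = -4 − 1·5 = -9  (check: 221·2 + 48·(-9) = 10)
  q = 1: r = 9, s = -1 − 1·2 = -3, t = 5 − 1·(-9) = 14  (check: 221·(-3) + 48·14 = 9)
  q = 1: r = 1, s = 2 − 1·(-3) = 5, t = -9 − 1·14 = -23  (check: 221·5 + 48·(-23) = 1)
The row with r = 1 (the gcd) gives the Bezout coefficients s = 5, t = -23.
Result: 221 · (5) + 48 · (-23) = 1.

gcd(221, 48) = 1; s = 5, t = -23 (check: 221·5 + 48·(-23) = 1).


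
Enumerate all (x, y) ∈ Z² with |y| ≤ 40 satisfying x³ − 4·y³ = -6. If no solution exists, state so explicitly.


The equation is x³ - 4y³ = -6. For fixed y, x³ = 4·y³ − 6, so a solution requires the RHS to be a perfect cube.
Strategy: iterate y from -40 to 40, compute RHS = 4·y³ − 6, and check whether it is a (positive or negative) perfect cube.
Check small values of y:
  y = 0: RHS = -6 is not a perfect cube.
  y = 1: RHS = -2 is not a perfect cube.
  y = -1: RHS = -10 is not a perfect cube.
  y = 2: RHS = 26 is not a perfect cube.
  y = -2: RHS = -38 is not a perfect cube.
  y = 3: RHS = 102 is not a perfect cube.
  y = -3: RHS = -114 is not a perfect cube.
Continuing the search up to |y| = 40 finds no solutions either.
No (x, y) in the scanned range satisfies the equation.

No integer solutions with |y| ≤ 40.


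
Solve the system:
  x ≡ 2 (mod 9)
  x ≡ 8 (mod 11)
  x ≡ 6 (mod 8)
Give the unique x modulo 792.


Moduli 9, 11, 8 are pairwise coprime; by CRT there is a unique solution modulo M = 9 · 11 · 8 = 792.
Solve pairwise, accumulating the modulus:
  Start with x ≡ 2 (mod 9).
  Combine with x ≡ 8 (mod 11): since gcd(9, 11) = 1, we get a unique residue mod 99.
    Write x = 2 + 9·t and substitute into x ≡ 8 (mod 11): 9·t ≡ 8 − 2 = 6 (mod 11).
    The inverse of 9 mod 11 is 5 (since 9·5 = 45 = 4·11 + 1), so t ≡ 5·6 = 30 ≡ 8 (mod 11).
    Then x = 2 + 9·8 = 74, valid modulo lcm(9, 11) = 99: x ≡ 74 (mod 99).
  Combine with x ≡ 6 (mod 8): since gcd(99, 8) = 1, we get a unique residue mod 792.
    Write x = 74 + 99·t and substitute into x ≡ 6 (mod 8): 99·t ≡ 6 − 74 = -68 (mod 8).
    Reduce coefficients mod 8: 3·t ≡ 4 (mod 8).
    The inverse of 3 mod 8 is 3 (since 3·3 = 9 = 1·8 + 1), so t ≡ 3·4 = 12 ≡ 4 (mod 8).
    Then x = 74 + 99·4 = 470, valid modulo lcm(99, 8) = 792: x ≡ 470 (mod 792).
Verify: 470 mod 9 = 2 ✓, 470 mod 11 = 8 ✓, 470 mod 8 = 6 ✓.

x ≡ 470 (mod 792).


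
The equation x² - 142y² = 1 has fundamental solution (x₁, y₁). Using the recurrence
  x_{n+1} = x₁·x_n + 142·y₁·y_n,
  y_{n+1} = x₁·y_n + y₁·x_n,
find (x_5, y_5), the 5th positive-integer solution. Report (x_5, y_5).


Step 1: Find the fundamental solution (x₁, y₁) of x² - 142y² = 1.
  Expand √142 as a continued fraction. a₀ = ⌊√142⌋ = 11; iterate m_{k+1} = d_k·a_k − m_k, d_{k+1} = (142 − m_{k+1}²)/d_k, a_{k+1} = ⌊(a₀ + m_{k+1})/d_{k+1}⌋ (starting m₀ = 0, d₀ = 1), with convergents p_k = a_k·p_{k-1} + p_{k-2}, q_k = a_k·q_{k-1} + q_{k-2} (p₋₁ = 1, q₋₁ = 0):
  k = 0: a₀ = 11; p₀/q₀ = 11/1; p₀² − 142·q₀² = 121 − 142 = -21.
  k = 1: m = 11, d = 21, a = ⌊(11 + 11)/21⌋ = 1; p/q = (1·11 + 1)/(1·1 + 0) = 12/1; p² − 142·q² = 144 − 142 = 2.
  k = 2: m = 10, d = 2, a = ⌊(11 + 10)/2⌋ = 10; p/q = (10·12 + 11)/(10·1 + 1) = 131/11; p² − 142·q² = 17161 − 17182 = -21.
  k = 3: m = 10, d = 21, a = ⌊(11 + 10)/21⌋ = 1; p/q = (1·131 + 12)/(1·11 + 1) = 143/12; p² − 142·q² = 20449 − 20448 = 1.
  The first convergent with p² − 142·q² = 1 gives the fundamental solution (x₁, y₁) = (143, 12).
Step 2: Apply the recurrence (x_{n+1}, y_{n+1}) = (x₁x_n + 142y₁y_n, x₁y_n + y₁x_n) repeatedly.
  From (x_1, y_1) = (143, 12): x_2 = 143·143 + 142·12·12 = 40897; y_2 = 143·12 + 12·143 = 3432.
  From (x_2, y_2) = (40897, 3432): x_3 = 143·40897 + 142·12·3432 = 11696399; y_3 = 143·3432 + 12·40897 = 981540.
  From (x_3, y_3) = (11696399, 981540): x_4 = 143·11696399 + 142·12·981540 = 3345129217; y_4 = 143·981540 + 12·11696399 = 280717008.
  From (x_4, y_4) = (3345129217, 280717008): x_5 = 143·3345129217 + 142·12·280717008 = 956695259663; y_5 = 143·280717008 + 12·3345129217 = 80284082748.
Step 3: Verify x_5² - 142·y_5² = 915265819861654994873569 - 915265819861654994873568 = 1 (should be 1). ✓

(x_1, y_1) = (143, 12); (x_5, y_5) = (956695259663, 80284082748).


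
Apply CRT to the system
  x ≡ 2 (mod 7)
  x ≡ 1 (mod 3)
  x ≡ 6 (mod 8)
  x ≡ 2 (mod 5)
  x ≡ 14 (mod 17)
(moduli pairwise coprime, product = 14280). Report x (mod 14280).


Product of moduli M = 7 · 3 · 8 · 5 · 17 = 14280.
Merge one congruence at a time:
  Start: x ≡ 2 (mod 7).
  Combine with x ≡ 1 (mod 3); new modulus lcm = 21.
    Write x = 2 + 7·t and substitute into x ≡ 1 (mod 3): 7·t ≡ 1 − 2 = -1 (mod 3).
    Reduce coefficients mod 3: 1·t ≡ 2 (mod 3).
    So t ≡ 2 (mod 3).
    Then x = 2 + 7·2 = 16, valid modulo lcm(7, 3) = 21: x ≡ 16 (mod 21).
  Combine with x ≡ 6 (mod 8); new modulus lcm = 168.
    Write x = 16 + 21·t and substitute into x ≡ 6 (mod 8): 21·t ≡ 6 − 16 = -10 (mod 8).
    Reduce coefficients mod 8: 5·t ≡ 6 (mod 8).
    The inverse of 5 mod 8 is 5 (since 5·5 = 25 = 3·8 + 1), so t ≡ 5·6 = 30 ≡ 6 (mod 8).
    Then x = 16 + 21·6 = 142, valid modulo lcm(21, 8) = 168: x ≡ 142 (mod 168).
  Combine with x ≡ 2 (mod 5); new modulus lcm = 840.
    Write x = 142 + 168·t and substitute into x ≡ 2 (mod 5): 168·t ≡ 2 − 142 = -140 (mod 5).
    Reduce coefficients mod 5: 3·t ≡ 0 (mod 5).
    The inverse of 3 mod 5 is 2 (since 3·2 = 6 = 1·5 + 1), so t ≡ 2·0 = 0 ≡ 0 (mod 5).
    Then x = 142 + 168·0 = 142, valid modulo lcm(168, 5) = 840: x ≡ 142 (mod 840).
  Combine with x ≡ 14 (mod 17); new modulus lcm = 14280.
    Write x = 142 + 840·t and substitute into x ≡ 14 (mod 17): 840·t ≡ 14 − 142 = -128 (mod 17).
    Reduce coefficients mod 17: 7·t ≡ 8 (mod 17).
    The inverse of 7 mod 17 is 5 (since 7·5 = 35 = 2·17 + 1), so t ≡ 5·8 = 40 ≡ 6 (mod 17).
    Then x = 142 + 840·6 = 5182, valid modulo lcm(840, 17) = 14280: x ≡ 5182 (mod 14280).
Verify against each original: 5182 mod 7 = 2, 5182 mod 3 = 1, 5182 mod 8 = 6, 5182 mod 5 = 2, 5182 mod 17 = 14.

x ≡ 5182 (mod 14280).


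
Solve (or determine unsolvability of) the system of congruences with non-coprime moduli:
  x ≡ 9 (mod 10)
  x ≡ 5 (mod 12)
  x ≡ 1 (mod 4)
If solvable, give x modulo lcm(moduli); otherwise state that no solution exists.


Moduli 10, 12, 4 are not pairwise coprime, so CRT works modulo lcm(m_i) when all pairwise compatibility conditions hold.
Pairwise compatibility: gcd(m_i, m_j) must divide a_i - a_j for every pair.
Merge one congruence at a time:
  Start: x ≡ 9 (mod 10).
  Combine with x ≡ 5 (mod 12): gcd(10, 12) = 2; 5 - 9 = -4, which IS divisible by 2, so compatible.
    Write x = 9 + 10·t and substitute into x ≡ 5 (mod 12): 10·t ≡ 5 − 9 = -4 (mod 12).
    Divide the congruence (and modulus) by g = 2: 5·t ≡ -2 (mod 6).
    Reduce coefficients mod 6: 5·t ≡ 4 (mod 6).
    The inverse of 5 mod 6 is 5 (since 5·5 = 25 = 4·6 + 1), so t ≡ 5·4 = 20 ≡ 2 (mod 6).
    Then x = 9 + 10·2 = 29, valid modulo lcm(10, 12) = 60: x ≡ 29 (mod 60).
  Combine with x ≡ 1 (mod 4): gcd(60, 4) = 4; 1 - 29 = -28, which IS divisible by 4, so compatible.
    Write x = 29 + 60·t and substitute into x ≡ 1 (mod 4): 60·t ≡ 1 − 29 = -28 (mod 4).
    Divide the congruence (and modulus) by g = 4: 15·t ≡ -7 (mod 1).
    Modulo 1 every t works; take t = 0.
    Then x = 29 + 60·0 = 29, valid modulo lcm(60, 4) = 60: x ≡ 29 (mod 60).
Verify: 29 mod 10 = 9, 29 mod 12 = 5, 29 mod 4 = 1.

x ≡ 29 (mod 60).


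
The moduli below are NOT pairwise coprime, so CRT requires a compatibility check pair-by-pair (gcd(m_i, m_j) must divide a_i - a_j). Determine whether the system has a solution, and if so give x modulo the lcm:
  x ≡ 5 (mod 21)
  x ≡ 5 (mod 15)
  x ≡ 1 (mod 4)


Moduli 21, 15, 4 are not pairwise coprime, so CRT works modulo lcm(m_i) when all pairwise compatibility conditions hold.
Pairwise compatibility: gcd(m_i, m_j) must divide a_i - a_j for every pair.
Merge one congruence at a time:
  Start: x ≡ 5 (mod 21).
  Combine with x ≡ 5 (mod 15): gcd(21, 15) = 3; 5 - 5 = 0, which IS divisible by 3, so compatible.
    Write x = 5 + 21·t and substitute into x ≡ 5 (mod 15): 21·t ≡ 5 − 5 = 0 (mod 15).
    Divide the congruence (and modulus) by g = 3: 7·t ≡ 0 (mod 5).
    Reduce coefficients mod 5: 2·t ≡ 0 (mod 5).
    The inverse of 2 mod 5 is 3 (since 2·3 = 6 = 1·5 + 1), so t ≡ 3·0 = 0 ≡ 0 (mod 5).
    Then x = 5 + 21·0 = 5, valid modulo lcm(21, 15) = 105: x ≡ 5 (mod 105).
  Combine with x ≡ 1 (mod 4): gcd(105, 4) = 1; 1 - 5 = -4, which IS divisible by 1, so compatible.
    Write x = 5 + 105·t and substitute into x ≡ 1 (mod 4): 105·t ≡ 1 − 5 = -4 (mod 4).
    Reduce coefficients mod 4: 1·t ≡ 0 (mod 4).
    So t ≡ 0 (mod 4).
    Then x = 5 + 105·0 = 5, valid modulo lcm(105, 4) = 420: x ≡ 5 (mod 420).
Verify: 5 mod 21 = 5, 5 mod 15 = 5, 5 mod 4 = 1.

x ≡ 5 (mod 420).


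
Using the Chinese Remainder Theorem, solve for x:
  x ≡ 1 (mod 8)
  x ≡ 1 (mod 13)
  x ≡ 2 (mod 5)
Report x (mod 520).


Moduli 8, 13, 5 are pairwise coprime; by CRT there is a unique solution modulo M = 8 · 13 · 5 = 520.
Solve pairwise, accumulating the modulus:
  Start with x ≡ 1 (mod 8).
  Combine with x ≡ 1 (mod 13): since gcd(8, 13) = 1, we get a unique residue mod 104.
    Write x = 1 + 8·t and substitute into x ≡ 1 (mod 13): 8·t ≡ 1 − 1 = 0 (mod 13).
    The inverse of 8 mod 13 is 5 (since 8·5 = 40 = 3·13 + 1), so t ≡ 5·0 = 0 ≡ 0 (mod 13).
    Then x = 1 + 8·0 = 1, valid modulo lcm(8, 13) = 104: x ≡ 1 (mod 104).
  Combine with x ≡ 2 (mod 5): since gcd(104, 5) = 1, we get a unique residue mod 520.
    Write x = 1 + 104·t and substitute into x ≡ 2 (mod 5): 104·t ≡ 2 − 1 = 1 (mod 5).
    Reduce coefficients mod 5: 4·t ≡ 1 (mod 5).
    The inverse of 4 mod 5 is 4 (since 4·4 = 16 = 3·5 + 1), so t ≡ 4·1 = 4 ≡ 4 (mod 5).
    Then x = 1 + 104·4 = 417, valid modulo lcm(104, 5) = 520: x ≡ 417 (mod 520).
Verify: 417 mod 8 = 1 ✓, 417 mod 13 = 1 ✓, 417 mod 5 = 2 ✓.

x ≡ 417 (mod 520).


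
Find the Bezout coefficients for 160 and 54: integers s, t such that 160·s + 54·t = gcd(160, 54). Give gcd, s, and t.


Euclidean algorithm on (160, 54) — divide until remainder is 0:
  160 = 2 · 54 + 52
  54 = 1 · 52 + 2
  52 = 26 · 2 + 0
gcd(160, 54) = 2.
Track Bezout coefficients alongside the remainders: start with r₀ = 160 = a·1 + b·0 (s = 1, t = 0) and r₁ = 54 = a·0 + b·1 (s = 0, t = 1); each new remainder r_{k+1} = r_{k-1} − q_k·r_k inherits s_{k+1} = s_{k-1} − q_k·s_k, t_{k+1} = t_{k-1} − q_k·t_k, so r_k = a·s_k + b·t_k at every step:
  q = 2: r = 52, s = 1 − 2·0 = 1, t = 0 − 2·1 = -2  (check: 160·1 + 54·(-2) = 52)
  q = 1: r = 2, s = 0 − 1·1 = -1, t = 1 − 1·(-2) = 3  (check: 160·(-1) + 54·3 = 2)
The row with r = 2 (the gcd) gives the Bezout coefficients s = -1, t = 3.
Result: 160 · (-1) + 54 · (3) = 2.

gcd(160, 54) = 2; s = -1, t = 3 (check: 160·(-1) + 54·3 = 2).


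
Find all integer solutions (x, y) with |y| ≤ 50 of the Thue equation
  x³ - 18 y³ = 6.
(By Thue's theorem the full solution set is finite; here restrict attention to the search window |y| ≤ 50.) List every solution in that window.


The equation is x³ - 18y³ = 6. For fixed y, x³ = 18·y³ + 6, so a solution requires the RHS to be a perfect cube.
Strategy: iterate y from -50 to 50, compute RHS = 18·y³ + 6, and check whether it is a (positive or negative) perfect cube.
Check small values of y:
  y = 0: RHS = 6 is not a perfect cube.
  y = 1: RHS = 24 is not a perfect cube.
  y = -1: RHS = -12 is not a perfect cube.
  y = 2: RHS = 150 is not a perfect cube.
  y = -2: RHS = -138 is not a perfect cube.
  y = 3: RHS = 492 is not a perfect cube.
  y = -3: RHS = -480 is not a perfect cube.
Continuing the search up to |y| = 50 finds no solutions either.
No (x, y) in the scanned range satisfies the equation.

No integer solutions with |y| ≤ 50.


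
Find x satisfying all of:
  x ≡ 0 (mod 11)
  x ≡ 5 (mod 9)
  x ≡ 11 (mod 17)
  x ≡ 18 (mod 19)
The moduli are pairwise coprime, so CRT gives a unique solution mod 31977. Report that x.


Product of moduli M = 11 · 9 · 17 · 19 = 31977.
Merge one congruence at a time:
  Start: x ≡ 0 (mod 11).
  Combine with x ≡ 5 (mod 9); new modulus lcm = 99.
    Write x = 0 + 11·t and substitute into x ≡ 5 (mod 9): 11·t ≡ 5 − 0 = 5 (mod 9).
    Reduce coefficients mod 9: 2·t ≡ 5 (mod 9).
    The inverse of 2 mod 9 is 5 (since 2·5 = 10 = 1·9 + 1), so t ≡ 5·5 = 25 ≡ 7 (mod 9).
    Then x = 0 + 11·7 = 77, valid modulo lcm(11, 9) = 99: x ≡ 77 (mod 99).
  Combine with x ≡ 11 (mod 17); new modulus lcm = 1683.
    Write x = 77 + 99·t and substitute into x ≡ 11 (mod 17): 99·t ≡ 11 − 77 = -66 (mod 17).
    Reduce coefficients mod 17: 14·t ≡ 2 (mod 17).
    The inverse of 14 mod 17 is 11 (since 14·11 = 154 = 9·17 + 1), so t ≡ 11·2 = 22 ≡ 5 (mod 17).
    Then x = 77 + 99·5 = 572, valid modulo lcm(99, 17) = 1683: x ≡ 572 (mod 1683).
  Combine with x ≡ 18 (mod 19); new modulus lcm = 31977.
    Write x = 572 + 1683·t and substitute into x ≡ 18 (mod 19): 1683·t ≡ 18 − 572 = -554 (mod 19).
    Reduce coefficients mod 19: 11·t ≡ 16 (mod 19).
    The inverse of 11 mod 19 is 7 (since 11·7 = 77 = 4·19 + 1), so t ≡ 7·16 = 112 ≡ 17 (mod 19).
    Then x = 572 + 1683·17 = 29183, valid modulo lcm(1683, 19) = 31977: x ≡ 29183 (mod 31977).
Verify against each original: 29183 mod 11 = 0, 29183 mod 9 = 5, 29183 mod 17 = 11, 29183 mod 19 = 18.

x ≡ 29183 (mod 31977).


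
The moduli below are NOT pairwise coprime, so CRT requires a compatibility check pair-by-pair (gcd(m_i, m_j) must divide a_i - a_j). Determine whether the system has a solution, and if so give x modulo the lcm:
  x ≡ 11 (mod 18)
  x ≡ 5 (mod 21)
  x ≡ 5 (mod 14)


Moduli 18, 21, 14 are not pairwise coprime, so CRT works modulo lcm(m_i) when all pairwise compatibility conditions hold.
Pairwise compatibility: gcd(m_i, m_j) must divide a_i - a_j for every pair.
Merge one congruence at a time:
  Start: x ≡ 11 (mod 18).
  Combine with x ≡ 5 (mod 21): gcd(18, 21) = 3; 5 - 11 = -6, which IS divisible by 3, so compatible.
    Write x = 11 + 18·t and substitute into x ≡ 5 (mod 21): 18·t ≡ 5 − 11 = -6 (mod 21).
    Divide the congruence (and modulus) by g = 3: 6·t ≡ -2 (mod 7).
    Reduce coefficients mod 7: 6·t ≡ 5 (mod 7).
    The inverse of 6 mod 7 is 6 (since 6·6 = 36 = 5·7 + 1), so t ≡ 6·5 = 30 ≡ 2 (mod 7).
    Then x = 11 + 18·2 = 47, valid modulo lcm(18, 21) = 126: x ≡ 47 (mod 126).
  Combine with x ≡ 5 (mod 14): gcd(126, 14) = 14; 5 - 47 = -42, which IS divisible by 14, so compatible.
    Write x = 47 + 126·t and substitute into x ≡ 5 (mod 14): 126·t ≡ 5 − 47 = -42 (mod 14).
    Divide the congruence (and modulus) by g = 14: 9·t ≡ -3 (mod 1).
    Modulo 1 every t works; take t = 0.
    Then x = 47 + 126·0 = 47, valid modulo lcm(126, 14) = 126: x ≡ 47 (mod 126).
Verify: 47 mod 18 = 11, 47 mod 21 = 5, 47 mod 14 = 5.

x ≡ 47 (mod 126).


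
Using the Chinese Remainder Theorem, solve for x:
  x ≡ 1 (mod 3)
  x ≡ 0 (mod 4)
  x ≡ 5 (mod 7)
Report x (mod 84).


Moduli 3, 4, 7 are pairwise coprime; by CRT there is a unique solution modulo M = 3 · 4 · 7 = 84.
Solve pairwise, accumulating the modulus:
  Start with x ≡ 1 (mod 3).
  Combine with x ≡ 0 (mod 4): since gcd(3, 4) = 1, we get a unique residue mod 12.
    Write x = 1 + 3·t and substitute into x ≡ 0 (mod 4): 3·t ≡ 0 − 1 = -1 (mod 4).
    Reduce coefficients mod 4: 3·t ≡ 3 (mod 4).
    The inverse of 3 mod 4 is 3 (since 3·3 = 9 = 2·4 + 1), so t ≡ 3·3 = 9 ≡ 1 (mod 4).
    Then x = 1 + 3·1 = 4, valid modulo lcm(3, 4) = 12: x ≡ 4 (mod 12).
  Combine with x ≡ 5 (mod 7): since gcd(12, 7) = 1, we get a unique residue mod 84.
    Write x = 4 + 12·t and substitute into x ≡ 5 (mod 7): 12·t ≡ 5 − 4 = 1 (mod 7).
    Reduce coefficients mod 7: 5·t ≡ 1 (mod 7).
    The inverse of 5 mod 7 is 3 (since 5·3 = 15 = 2·7 + 1), so t ≡ 3·1 = 3 ≡ 3 (mod 7).
    Then x = 4 + 12·3 = 40, valid modulo lcm(12, 7) = 84: x ≡ 40 (mod 84).
Verify: 40 mod 3 = 1 ✓, 40 mod 4 = 0 ✓, 40 mod 7 = 5 ✓.

x ≡ 40 (mod 84).


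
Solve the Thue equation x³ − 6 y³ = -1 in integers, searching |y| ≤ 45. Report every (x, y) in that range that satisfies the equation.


The equation is x³ - 6y³ = -1. For fixed y, x³ = 6·y³ − 1, so a solution requires the RHS to be a perfect cube.
Strategy: iterate y from -45 to 45, compute RHS = 6·y³ − 1, and check whether it is a (positive or negative) perfect cube.
Check small values of y:
  y = 0: RHS = -1 = (-1)³ ⇒ x = -1 works.
  y = 1: RHS = 5 is not a perfect cube.
  y = -1: RHS = -7 is not a perfect cube.
  y = 2: RHS = 47 is not a perfect cube.
  y = -2: RHS = -49 is not a perfect cube.
  y = 3: RHS = 161 is not a perfect cube.
  y = -3: RHS = -163 is not a perfect cube.
Continuing the search up to |y| = 45 finds no further solutions beyond those listed.
Collected solutions: (-1, 0).

Solutions (with |y| ≤ 45): (-1, 0).


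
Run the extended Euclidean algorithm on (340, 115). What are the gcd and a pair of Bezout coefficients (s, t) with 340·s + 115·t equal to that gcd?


Euclidean algorithm on (340, 115) — divide until remainder is 0:
  340 = 2 · 115 + 110
  115 = 1 · 110 + 5
  110 = 22 · 5 + 0
gcd(340, 115) = 5.
Track Bezout coefficients alongside the remainders: start with r₀ = 340 = a·1 + b·0 (s = 1, t = 0) and r₁ = 115 = a·0 + b·1 (s = 0, t = 1); each new remainder r_{k+1} = r_{k-1} − q_k·r_k inherits s_{k+1} = s_{k-1} − q_k·s_k, t_{k+1} = t_{k-1} − q_k·t_k, so r_k = a·s_k + b·t_k at every step:
  q = 2: r = 110, s = 1 − 2·0 = 1, t = 0 − 2·1 = -2  (check: 340·1 + 115·(-2) = 110)
  q = 1: r = 5, s = 0 − 1·1 = -1, t = 1 − 1·(-2) = 3  (check: 340·(-1) + 115·3 = 5)
The row with r = 5 (the gcd) gives the Bezout coefficients s = -1, t = 3.
Result: 340 · (-1) + 115 · (3) = 5.

gcd(340, 115) = 5; s = -1, t = 3 (check: 340·(-1) + 115·3 = 5).


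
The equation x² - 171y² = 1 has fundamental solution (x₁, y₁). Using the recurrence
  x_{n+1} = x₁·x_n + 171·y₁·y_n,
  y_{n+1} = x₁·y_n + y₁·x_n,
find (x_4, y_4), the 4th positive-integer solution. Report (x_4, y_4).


Step 1: Find the fundamental solution (x₁, y₁) of x² - 171y² = 1.
  Expand √171 as a continued fraction. a₀ = ⌊√171⌋ = 13; iterate m_{k+1} = d_k·a_k − m_k, d_{k+1} = (171 − m_{k+1}²)/d_k, a_{k+1} = ⌊(a₀ + m_{k+1})/d_{k+1}⌋ (starting m₀ = 0, d₀ = 1), with convergents p_k = a_k·p_{k-1} + p_{k-2}, q_k = a_k·q_{k-1} + q_{k-2} (p₋₁ = 1, q₋₁ = 0):
  k = 0: a₀ = 13; p₀/q₀ = 13/1; p₀² − 171·q₀² = 169 − 171 = -2.
  k = 1: m = 13, d = 2, a = ⌊(13 + 13)/2⌋ = 13; p/q = (13·13 + 1)/(13·1 + 0) = 170/13; p² − 171·q² = 28900 − 28899 = 1.
  The first convergent with p² − 171·q² = 1 gives the fundamental solution (x₁, y₁) = (170, 13).
Step 2: Apply the recurrence (x_{n+1}, y_{n+1}) = (x₁x_n + 171y₁y_n, x₁y_n + y₁x_n) repeatedly.
  From (x_1, y_1) = (170, 13): x_2 = 170·170 + 171·13·13 = 57799; y_2 = 170·13 + 13·170 = 4420.
  From (x_2, y_2) = (57799, 4420): x_3 = 170·57799 + 171·13·4420 = 19651490; y_3 = 170·4420 + 13·57799 = 1502787.
  From (x_3, y_3) = (19651490, 1502787): x_4 = 170·19651490 + 171·13·1502787 = 6681448801; y_4 = 170·1502787 + 13·19651490 = 510943160.
Step 3: Verify x_4² - 171·y_4² = 44641758080384337601 - 44641758080384337600 = 1 (should be 1). ✓

(x_1, y_1) = (170, 13); (x_4, y_4) = (6681448801, 510943160).


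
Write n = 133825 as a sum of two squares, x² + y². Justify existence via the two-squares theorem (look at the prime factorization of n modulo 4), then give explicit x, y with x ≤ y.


Step 1: Factor n = 133825 = 5^2 · 53 · 101.
Step 2: Check the mod-4 condition on each prime factor: 5 ≡ 1 (mod 4), exponent 2; 53 ≡ 1 (mod 4), exponent 1; 101 ≡ 1 (mod 4), exponent 1.
All primes ≡ 3 (mod 4) appear to even exponent (or don't appear), so by the two-squares theorem n IS expressible as a sum of two squares.
Step 3: Build a representation. Group n = k² · m with k = 5 and m = 53 · 101 = 5353 (a product of primes ≡ 1 (mod 4)); a representation of m scales to one of n via (k·x)² + (k·y)² = k²(x² + y²). Each prime p ≡ 1 (mod 4) is itself a sum of two squares; find a² by testing p − a² for a perfect square:
  53: 53 − 1² = 52, 53 − 2² = 49 = 7² ⇒ 53 = 2² + 7².
  101: 101 − 1² = 100 = 10² ⇒ 101 = 1² + 10².
  Combine using the Brahmagupta–Fibonacci identity (a² + b²)(c² + d²) = (ac − bd)² + (ad + bc)² = (ac + bd)² + (ad − bc)²:
  53 · 101 = 5353: from (2² + 7²)(1² + 10²), take (2·1 − 7·10, 2·10 + 7·1) = (2 − 70, 20 + 7) = (-68, 27); dropping signs (only squares matter) gives (68, 27); check 68² + 27² = 4624 + 729 = 5353 ✓.
  Scale by k = 5: (5·68, 5·27) = (340, 135).
Step 4: Order so x ≤ y and verify: 135² + 340² = 18225 + 115600 = 133825 = n. ✓

n = 133825 = 135² + 340² (one valid representation with x ≤ y).


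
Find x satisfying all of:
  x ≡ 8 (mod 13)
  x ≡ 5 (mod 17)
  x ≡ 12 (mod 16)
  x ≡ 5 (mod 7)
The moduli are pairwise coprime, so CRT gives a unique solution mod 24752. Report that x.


Product of moduli M = 13 · 17 · 16 · 7 = 24752.
Merge one congruence at a time:
  Start: x ≡ 8 (mod 13).
  Combine with x ≡ 5 (mod 17); new modulus lcm = 221.
    Write x = 8 + 13·t and substitute into x ≡ 5 (mod 17): 13·t ≡ 5 − 8 = -3 (mod 17).
    Reduce coefficients mod 17: 13·t ≡ 14 (mod 17).
    The inverse of 13 mod 17 is 4 (since 13·4 = 52 = 3·17 + 1), so t ≡ 4·14 = 56 ≡ 5 (mod 17).
    Then x = 8 + 13·5 = 73, valid modulo lcm(13, 17) = 221: x ≡ 73 (mod 221).
  Combine with x ≡ 12 (mod 16); new modulus lcm = 3536.
    Write x = 73 + 221·t and substitute into x ≡ 12 (mod 16): 221·t ≡ 12 − 73 = -61 (mod 16).
    Reduce coefficients mod 16: 13·t ≡ 3 (mod 16).
    The inverse of 13 mod 16 is 5 (since 13·5 = 65 = 4·16 + 1), so t ≡ 5·3 = 15 ≡ 15 (mod 16).
    Then x = 73 + 221·15 = 3388, valid modulo lcm(221, 16) = 3536: x ≡ 3388 (mod 3536).
  Combine with x ≡ 5 (mod 7); new modulus lcm = 24752.
    Write x = 3388 + 3536·t and substitute into x ≡ 5 (mod 7): 3536·t ≡ 5 − 3388 = -3383 (mod 7).
    Reduce coefficients mod 7: 1·t ≡ 5 (mod 7).
    So t ≡ 5 (mod 7).
    Then x = 3388 + 3536·5 = 21068, valid modulo lcm(3536, 7) = 24752: x ≡ 21068 (mod 24752).
Verify against each original: 21068 mod 13 = 8, 21068 mod 17 = 5, 21068 mod 16 = 12, 21068 mod 7 = 5.

x ≡ 21068 (mod 24752).


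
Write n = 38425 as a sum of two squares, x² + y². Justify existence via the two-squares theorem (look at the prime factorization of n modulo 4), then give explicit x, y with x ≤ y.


Step 1: Factor n = 38425 = 5^2 · 29 · 53.
Step 2: Check the mod-4 condition on each prime factor: 5 ≡ 1 (mod 4), exponent 2; 29 ≡ 1 (mod 4), exponent 1; 53 ≡ 1 (mod 4), exponent 1.
All primes ≡ 3 (mod 4) appear to even exponent (or don't appear), so by the two-squares theorem n IS expressible as a sum of two squares.
Step 3: Build a representation. Group n = k² · m with k = 5 and m = 29 · 53 = 1537 (a product of primes ≡ 1 (mod 4)); a representation of m scales to one of n via (k·x)² + (k·y)² = k²(x² + y²). Each prime p ≡ 1 (mod 4) is itself a sum of two squares; find a² by testing p − a² for a perfect square:
  29: 29 − 1² = 28, 29 − 2² = 25 = 5² ⇒ 29 = 2² + 5².
  53: 53 − 1² = 52, 53 − 2² = 49 = 7² ⇒ 53 = 2² + 7².
  Combine using the Brahmagupta–Fibonacci identity (a² + b²)(c² + d²) = (ac − bd)² + (ad + bc)² = (ac + bd)² + (ad − bc)²:
  29 · 53 = 1537: from (2² + 5²)(2² + 7²), take (2·2 − 5·7, 2·7 + 5·2) = (4 − 35, 14 + 10) = (-31, 24); dropping signs (only squares matter) gives (31, 24); check 31² + 24² = 961 + 576 = 1537 ✓.
  Scale by k = 5: (5·31, 5·24) = (155, 120).
Step 4: Order so x ≤ y and verify: 120² + 155² = 14400 + 24025 = 38425 = n. ✓

n = 38425 = 120² + 155² (one valid representation with x ≤ y).


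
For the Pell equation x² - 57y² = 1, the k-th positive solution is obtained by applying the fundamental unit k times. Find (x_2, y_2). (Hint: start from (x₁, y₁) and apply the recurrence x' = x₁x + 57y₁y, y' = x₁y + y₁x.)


Step 1: Find the fundamental solution (x₁, y₁) of x² - 57y² = 1.
  Expand √57 as a continued fraction. a₀ = ⌊√57⌋ = 7; iterate m_{k+1} = d_k·a_k − m_k, d_{k+1} = (57 − m_{k+1}²)/d_k, a_{k+1} = ⌊(a₀ + m_{k+1})/d_{k+1}⌋ (starting m₀ = 0, d₀ = 1), with convergents p_k = a_k·p_{k-1} + p_{k-2}, q_k = a_k·q_{k-1} + q_{k-2} (p₋₁ = 1, q₋₁ = 0):
  k = 0: a₀ = 7; p₀/q₀ = 7/1; p₀² − 57·q₀² = 49 − 57 = -8.
  k = 1: m = 7, d = 8, a = ⌊(7 + 7)/8⌋ = 1; p/q = (1·7 + 1)/(1·1 + 0) = 8/1; p² − 57·q² = 64 − 57 = 7.
  k = 2: m = 1, d = 7, a = ⌊(7 + 1)/7⌋ = 1; p/q = (1·8 + 7)/(1·1 + 1) = 15/2; p² − 57·q² = 225 − 228 = -3.
  k = 3: m = 6, d = 3, a = ⌊(7 + 6)/3⌋ = 4; p/q = (4·15 + 8)/(4·2 + 1) = 68/9; p² − 57·q² = 4624 − 4617 = 7.
  k = 4: m = 6, d = 7, a = ⌊(7 + 6)/7⌋ = 1; p/q = (1·68 + 15)/(1·9 + 2) = 83/11; p² − 57·q² = 6889 − 6897 = -8.
  k = 5: m = 1, d = 8, a = ⌊(7 + 1)/8⌋ = 1; p/q = (1·83 + 68)/(1·11 + 9) = 151/20; p² − 57·q² = 22801 − 22800 = 1.
  The first convergent with p² − 57·q² = 1 gives the fundamental solution (x₁, y₁) = (151, 20).
Step 2: Apply the recurrence (x_{n+1}, y_{n+1}) = (x₁x_n + 57y₁y_n, x₁y_n + y₁x_n) repeatedly.
  From (x_1, y_1) = (151, 20): x_2 = 151·151 + 57·20·20 = 45601; y_2 = 151·20 + 20·151 = 6040.
Step 3: Verify x_2² - 57·y_2² = 2079451201 - 2079451200 = 1 (should be 1). ✓

(x_1, y_1) = (151, 20); (x_2, y_2) = (45601, 6040).


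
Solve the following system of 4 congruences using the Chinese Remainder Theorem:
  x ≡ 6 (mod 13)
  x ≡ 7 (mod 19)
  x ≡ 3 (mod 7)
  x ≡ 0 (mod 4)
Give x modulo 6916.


Product of moduli M = 13 · 19 · 7 · 4 = 6916.
Merge one congruence at a time:
  Start: x ≡ 6 (mod 13).
  Combine with x ≡ 7 (mod 19); new modulus lcm = 247.
    Write x = 6 + 13·t and substitute into x ≡ 7 (mod 19): 13·t ≡ 7 − 6 = 1 (mod 19).
    The inverse of 13 mod 19 is 3 (since 13·3 = 39 = 2·19 + 1), so t ≡ 3·1 = 3 ≡ 3 (mod 19).
    Then x = 6 + 13·3 = 45, valid modulo lcm(13, 19) = 247: x ≡ 45 (mod 247).
  Combine with x ≡ 3 (mod 7); new modulus lcm = 1729.
    Write x = 45 + 247·t and substitute into x ≡ 3 (mod 7): 247·t ≡ 3 − 45 = -42 (mod 7).
    Reduce coefficients mod 7: 2·t ≡ 0 (mod 7).
    The inverse of 2 mod 7 is 4 (since 2·4 = 8 = 1·7 + 1), so t ≡ 4·0 = 0 ≡ 0 (mod 7).
    Then x = 45 + 247·0 = 45, valid modulo lcm(247, 7) = 1729: x ≡ 45 (mod 1729).
  Combine with x ≡ 0 (mod 4); new modulus lcm = 6916.
    Write x = 45 + 1729·t and substitute into x ≡ 0 (mod 4): 1729·t ≡ 0 − 45 = -45 (mod 4).
    Reduce coefficients mod 4: 1·t ≡ 3 (mod 4).
    So t ≡ 3 (mod 4).
    Then x = 45 + 1729·3 = 5232, valid modulo lcm(1729, 4) = 6916: x ≡ 5232 (mod 6916).
Verify against each original: 5232 mod 13 = 6, 5232 mod 19 = 7, 5232 mod 7 = 3, 5232 mod 4 = 0.

x ≡ 5232 (mod 6916).


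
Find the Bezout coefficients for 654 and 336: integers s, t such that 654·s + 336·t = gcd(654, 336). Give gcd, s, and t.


Euclidean algorithm on (654, 336) — divide until remainder is 0:
  654 = 1 · 336 + 318
  336 = 1 · 318 + 18
  318 = 17 · 18 + 12
  18 = 1 · 12 + 6
  12 = 2 · 6 + 0
gcd(654, 336) = 6.
Track Bezout coefficients alongside the remainders: start with r₀ = 654 = a·1 + b·0 (s = 1, t = 0) and r₁ = 336 = a·0 + b·1 (s = 0, t = 1); each new remainder r_{k+1} = r_{k-1} − q_k·r_k inherits s_{k+1} = s_{k-1} − q_k·s_k, t_{k+1} = t_{k-1} − q_k·t_k, so r_k = a·s_k + b·t_k at every step:
  q = 1: r = 318, s = 1 − 1·0 = 1, t = 0 − 1·1 = -1  (check: 654·1 + 336·(-1) = 318)
  q = 1: r = 18, s = 0 − 1·1 = -1, t = 1 − 1·(-1) = 2  (check: 654·(-1) + 336·2 = 18)
  q = 17: r = 12, s = 1 − 17·(-1) = 18, t = -1 − 17·2 = -35  (check: 654·18 + 336·(-35) = 12)
  q = 1: r = 6, s = -1 − 1·18 = -19, t = 2 − 1·(-35) = 37  (check: 654·(-19) + 336·37 = 6)
The row with r = 6 (the gcd) gives the Bezout coefficients s = -19, t = 37.
Result: 654 · (-19) + 336 · (37) = 6.

gcd(654, 336) = 6; s = -19, t = 37 (check: 654·(-19) + 336·37 = 6).


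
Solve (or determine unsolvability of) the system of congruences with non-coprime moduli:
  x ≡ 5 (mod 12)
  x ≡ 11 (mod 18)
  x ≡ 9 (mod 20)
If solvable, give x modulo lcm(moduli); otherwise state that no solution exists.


Moduli 12, 18, 20 are not pairwise coprime, so CRT works modulo lcm(m_i) when all pairwise compatibility conditions hold.
Pairwise compatibility: gcd(m_i, m_j) must divide a_i - a_j for every pair.
Merge one congruence at a time:
  Start: x ≡ 5 (mod 12).
  Combine with x ≡ 11 (mod 18): gcd(12, 18) = 6; 11 - 5 = 6, which IS divisible by 6, so compatible.
    Write x = 5 + 12·t and substitute into x ≡ 11 (mod 18): 12·t ≡ 11 − 5 = 6 (mod 18).
    Divide the congruence (and modulus) by g = 6: 2·t ≡ 1 (mod 3).
    The inverse of 2 mod 3 is 2 (since 2·2 = 4 = 1·3 + 1), so t ≡ 2·1 = 2 ≡ 2 (mod 3).
    Then x = 5 + 12·2 = 29, valid modulo lcm(12, 18) = 36: x ≡ 29 (mod 36).
  Combine with x ≡ 9 (mod 20): gcd(36, 20) = 4; 9 - 29 = -20, which IS divisible by 4, so compatible.
    Write x = 29 + 36·t and substitute into x ≡ 9 (mod 20): 36·t ≡ 9 − 29 = -20 (mod 20).
    Divide the congruence (and modulus) by g = 4: 9·t ≡ -5 (mod 5).
    Reduce coefficients mod 5: 4·t ≡ 0 (mod 5).
    The inverse of 4 mod 5 is 4 (since 4·4 = 16 = 3·5 + 1), so t ≡ 4·0 = 0 ≡ 0 (mod 5).
    Then x = 29 + 36·0 = 29, valid modulo lcm(36, 20) = 180: x ≡ 29 (mod 180).
Verify: 29 mod 12 = 5, 29 mod 18 = 11, 29 mod 20 = 9.

x ≡ 29 (mod 180).


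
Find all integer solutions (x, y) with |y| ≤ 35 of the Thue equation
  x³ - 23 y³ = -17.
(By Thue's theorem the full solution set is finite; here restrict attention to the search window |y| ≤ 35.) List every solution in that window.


The equation is x³ - 23y³ = -17. For fixed y, x³ = 23·y³ − 17, so a solution requires the RHS to be a perfect cube.
Strategy: iterate y from -35 to 35, compute RHS = 23·y³ − 17, and check whether it is a (positive or negative) perfect cube.
Check small values of y:
  y = 0: RHS = -17 is not a perfect cube.
  y = 1: RHS = 6 is not a perfect cube.
  y = -1: RHS = -40 is not a perfect cube.
  y = 2: RHS = 167 is not a perfect cube.
  y = -2: RHS = -201 is not a perfect cube.
  y = 3: RHS = 604 is not a perfect cube.
  y = -3: RHS = -638 is not a perfect cube.
Continuing the search up to |y| = 35 finds no solutions either.
No (x, y) in the scanned range satisfies the equation.

No integer solutions with |y| ≤ 35.


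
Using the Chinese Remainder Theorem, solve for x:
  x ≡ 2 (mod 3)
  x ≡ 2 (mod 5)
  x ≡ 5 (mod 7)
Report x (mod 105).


Moduli 3, 5, 7 are pairwise coprime; by CRT there is a unique solution modulo M = 3 · 5 · 7 = 105.
Solve pairwise, accumulating the modulus:
  Start with x ≡ 2 (mod 3).
  Combine with x ≡ 2 (mod 5): since gcd(3, 5) = 1, we get a unique residue mod 15.
    Write x = 2 + 3·t and substitute into x ≡ 2 (mod 5): 3·t ≡ 2 − 2 = 0 (mod 5).
    The inverse of 3 mod 5 is 2 (since 3·2 = 6 = 1·5 + 1), so t ≡ 2·0 = 0 ≡ 0 (mod 5).
    Then x = 2 + 3·0 = 2, valid modulo lcm(3, 5) = 15: x ≡ 2 (mod 15).
  Combine with x ≡ 5 (mod 7): since gcd(15, 7) = 1, we get a unique residue mod 105.
    Write x = 2 + 15·t and substitute into x ≡ 5 (mod 7): 15·t ≡ 5 − 2 = 3 (mod 7).
    Reduce coefficients mod 7: 1·t ≡ 3 (mod 7).
    So t ≡ 3 (mod 7).
    Then x = 2 + 15·3 = 47, valid modulo lcm(15, 7) = 105: x ≡ 47 (mod 105).
Verify: 47 mod 3 = 2 ✓, 47 mod 5 = 2 ✓, 47 mod 7 = 5 ✓.

x ≡ 47 (mod 105).


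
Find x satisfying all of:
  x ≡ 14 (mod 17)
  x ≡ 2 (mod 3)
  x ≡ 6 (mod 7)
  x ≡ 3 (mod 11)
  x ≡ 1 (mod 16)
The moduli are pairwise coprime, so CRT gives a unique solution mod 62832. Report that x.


Product of moduli M = 17 · 3 · 7 · 11 · 16 = 62832.
Merge one congruence at a time:
  Start: x ≡ 14 (mod 17).
  Combine with x ≡ 2 (mod 3); new modulus lcm = 51.
    Write x = 14 + 17·t and substitute into x ≡ 2 (mod 3): 17·t ≡ 2 − 14 = -12 (mod 3).
    Reduce coefficients mod 3: 2·t ≡ 0 (mod 3).
    The inverse of 2 mod 3 is 2 (since 2·2 = 4 = 1·3 + 1), so t ≡ 2·0 = 0 ≡ 0 (mod 3).
    Then x = 14 + 17·0 = 14, valid modulo lcm(17, 3) = 51: x ≡ 14 (mod 51).
  Combine with x ≡ 6 (mod 7); new modulus lcm = 357.
    Write x = 14 + 51·t and substitute into x ≡ 6 (mod 7): 51·t ≡ 6 − 14 = -8 (mod 7).
    Reduce coefficients mod 7: 2·t ≡ 6 (mod 7).
    The inverse of 2 mod 7 is 4 (since 2·4 = 8 = 1·7 + 1), so t ≡ 4·6 = 24 ≡ 3 (mod 7).
    Then x = 14 + 51·3 = 167, valid modulo lcm(51, 7) = 357: x ≡ 167 (mod 357).
  Combine with x ≡ 3 (mod 11); new modulus lcm = 3927.
    Write x = 167 + 357·t and substitute into x ≡ 3 (mod 11): 357·t ≡ 3 − 167 = -164 (mod 11).
    Reduce coefficients mod 11: 5·t ≡ 1 (mod 11).
    The inverse of 5 mod 11 is 9 (since 5·9 = 45 = 4·11 + 1), so t ≡ 9·1 = 9 ≡ 9 (mod 11).
    Then x = 167 + 357·9 = 3380, valid modulo lcm(357, 11) = 3927: x ≡ 3380 (mod 3927).
  Combine with x ≡ 1 (mod 16); new modulus lcm = 62832.
    Write x = 3380 + 3927·t and substitute into x ≡ 1 (mod 16): 3927·t ≡ 1 − 3380 = -3379 (mod 16).
    Reduce coefficients mod 16: 7·t ≡ 13 (mod 16).
    The inverse of 7 mod 16 is 7 (since 7·7 = 49 = 3·16 + 1), so t ≡ 7·13 = 91 ≡ 11 (mod 16).
    Then x = 3380 + 3927·11 = 46577, valid modulo lcm(3927, 16) = 62832: x ≡ 46577 (mod 62832).
Verify against each original: 46577 mod 17 = 14, 46577 mod 3 = 2, 46577 mod 7 = 6, 46577 mod 11 = 3, 46577 mod 16 = 1.

x ≡ 46577 (mod 62832).


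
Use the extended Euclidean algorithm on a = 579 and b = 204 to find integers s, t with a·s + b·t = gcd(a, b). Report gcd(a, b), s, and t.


Euclidean algorithm on (579, 204) — divide until remainder is 0:
  579 = 2 · 204 + 171
  204 = 1 · 171 + 33
  171 = 5 · 33 + 6
  33 = 5 · 6 + 3
  6 = 2 · 3 + 0
gcd(579, 204) = 3.
Track Bezout coefficients alongside the remainders: start with r₀ = 579 = a·1 + b·0 (s = 1, t = 0) and r₁ = 204 = a·0 + b·1 (s = 0, t = 1); each new remainder r_{k+1} = r_{k-1} − q_k·r_k inherits s_{k+1} = s_{k-1} − q_k·s_k, t_{k+1} = t_{k-1} − q_k·t_k, so r_k = a·s_k + b·t_k at every step:
  q = 2: r = 171, s = 1 − 2·0 = 1, t = 0 − 2·1 = -2  (check: 579·1 + 204·(-2) = 171)
  q = 1: r = 33, s = 0 − 1·1 = -1, t = 1 − 1·(-2) = 3  (check: 579·(-1) + 204·3 = 33)
  q = 5: r = 6, s = 1 − 5·(-1) = 6, t = -2 − 5·3 = -17  (check: 579·6 + 204·(-17) = 6)
  q = 5: r = 3, s = -1 − 5·6 = -31, t = 3 − 5·(-17) = 88  (check: 579·(-31) + 204·88 = 3)
The row with r = 3 (the gcd) gives the Bezout coefficients s = -31, t = 88.
Result: 579 · (-31) + 204 · (88) = 3.

gcd(579, 204) = 3; s = -31, t = 88 (check: 579·(-31) + 204·88 = 3).


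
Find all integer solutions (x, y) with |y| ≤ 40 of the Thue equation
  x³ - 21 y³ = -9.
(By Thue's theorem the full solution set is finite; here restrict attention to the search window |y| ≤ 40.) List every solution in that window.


The equation is x³ - 21y³ = -9. For fixed y, x³ = 21·y³ − 9, so a solution requires the RHS to be a perfect cube.
Strategy: iterate y from -40 to 40, compute RHS = 21·y³ − 9, and check whether it is a (positive or negative) perfect cube.
Check small values of y:
  y = 0: RHS = -9 is not a perfect cube.
  y = 1: RHS = 12 is not a perfect cube.
  y = -1: RHS = -30 is not a perfect cube.
  y = 2: RHS = 159 is not a perfect cube.
  y = -2: RHS = -177 is not a perfect cube.
  y = 3: RHS = 558 is not a perfect cube.
  y = -3: RHS = -576 is not a perfect cube.
Continuing the search up to |y| = 40 finds no solutions either.
No (x, y) in the scanned range satisfies the equation.

No integer solutions with |y| ≤ 40.


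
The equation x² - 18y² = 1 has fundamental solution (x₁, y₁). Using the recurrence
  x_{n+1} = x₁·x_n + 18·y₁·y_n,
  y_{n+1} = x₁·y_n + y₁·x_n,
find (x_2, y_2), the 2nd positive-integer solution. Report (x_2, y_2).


Step 1: Find the fundamental solution (x₁, y₁) of x² - 18y² = 1.
  Expand √18 as a continued fraction. a₀ = ⌊√18⌋ = 4; iterate m_{k+1} = d_k·a_k − m_k, d_{k+1} = (18 − m_{k+1}²)/d_k, a_{k+1} = ⌊(a₀ + m_{k+1})/d_{k+1}⌋ (starting m₀ = 0, d₀ = 1), with convergents p_k = a_k·p_{k-1} + p_{k-2}, q_k = a_k·q_{k-1} + q_{k-2} (p₋₁ = 1, q₋₁ = 0):
  k = 0: a₀ = 4; p₀/q₀ = 4/1; p₀² − 18·q₀² = 16 − 18 = -2.
  k = 1: m = 4, d = 2, a = ⌊(4 + 4)/2⌋ = 4; p/q = (4·4 + 1)/(4·1 + 0) = 17/4; p² − 18·q² = 289 − 288 = 1.
  The first convergent with p² − 18·q² = 1 gives the fundamental solution (x₁, y₁) = (17, 4).
Step 2: Apply the recurrence (x_{n+1}, y_{n+1}) = (x₁x_n + 18y₁y_n, x₁y_n + y₁x_n) repeatedly.
  From (x_1, y_1) = (17, 4): x_2 = 17·17 + 18·4·4 = 577; y_2 = 17·4 + 4·17 = 136.
Step 3: Verify x_2² - 18·y_2² = 332929 - 332928 = 1 (should be 1). ✓

(x_1, y_1) = (17, 4); (x_2, y_2) = (577, 136).


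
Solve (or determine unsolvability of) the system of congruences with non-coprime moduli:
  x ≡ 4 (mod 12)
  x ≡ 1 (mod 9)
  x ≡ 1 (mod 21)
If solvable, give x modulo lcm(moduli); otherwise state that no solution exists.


Moduli 12, 9, 21 are not pairwise coprime, so CRT works modulo lcm(m_i) when all pairwise compatibility conditions hold.
Pairwise compatibility: gcd(m_i, m_j) must divide a_i - a_j for every pair.
Merge one congruence at a time:
  Start: x ≡ 4 (mod 12).
  Combine with x ≡ 1 (mod 9): gcd(12, 9) = 3; 1 - 4 = -3, which IS divisible by 3, so compatible.
    Write x = 4 + 12·t and substitute into x ≡ 1 (mod 9): 12·t ≡ 1 − 4 = -3 (mod 9).
    Divide the congruence (and modulus) by g = 3: 4·t ≡ -1 (mod 3).
    Reduce coefficients mod 3: 1·t ≡ 2 (mod 3).
    So t ≡ 2 (mod 3).
    Then x = 4 + 12·2 = 28, valid modulo lcm(12, 9) = 36: x ≡ 28 (mod 36).
  Combine with x ≡ 1 (mod 21): gcd(36, 21) = 3; 1 - 28 = -27, which IS divisible by 3, so compatible.
    Write x = 28 + 36·t and substitute into x ≡ 1 (mod 21): 36·t ≡ 1 − 28 = -27 (mod 21).
    Divide the congruence (and modulus) by g = 3: 12·t ≡ -9 (mod 7).
    Reduce coefficients mod 7: 5·t ≡ 5 (mod 7).
    The inverse of 5 mod 7 is 3 (since 5·3 = 15 = 2·7 + 1), so t ≡ 3·5 = 15 ≡ 1 (mod 7).
    Then x = 28 + 36·1 = 64, valid modulo lcm(36, 21) = 252: x ≡ 64 (mod 252).
Verify: 64 mod 12 = 4, 64 mod 9 = 1, 64 mod 21 = 1.

x ≡ 64 (mod 252).


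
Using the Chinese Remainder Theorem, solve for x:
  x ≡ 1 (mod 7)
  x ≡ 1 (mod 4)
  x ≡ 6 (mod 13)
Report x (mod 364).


Moduli 7, 4, 13 are pairwise coprime; by CRT there is a unique solution modulo M = 7 · 4 · 13 = 364.
Solve pairwise, accumulating the modulus:
  Start with x ≡ 1 (mod 7).
  Combine with x ≡ 1 (mod 4): since gcd(7, 4) = 1, we get a unique residue mod 28.
    Write x = 1 + 7·t and substitute into x ≡ 1 (mod 4): 7·t ≡ 1 − 1 = 0 (mod 4).
    Reduce coefficients mod 4: 3·t ≡ 0 (mod 4).
    The inverse of 3 mod 4 is 3 (since 3·3 = 9 = 2·4 + 1), so t ≡ 3·0 = 0 ≡ 0 (mod 4).
    Then x = 1 + 7·0 = 1, valid modulo lcm(7, 4) = 28: x ≡ 1 (mod 28).
  Combine with x ≡ 6 (mod 13): since gcd(28, 13) = 1, we get a unique residue mod 364.
    Write x = 1 + 28·t and substitute into x ≡ 6 (mod 13): 28·t ≡ 6 − 1 = 5 (mod 13).
    Reduce coefficients mod 13: 2·t ≡ 5 (mod 13).
    The inverse of 2 mod 13 is 7 (since 2·7 = 14 = 1·13 + 1), so t ≡ 7·5 = 35 ≡ 9 (mod 13).
    Then x = 1 + 28·9 = 253, valid modulo lcm(28, 13) = 364: x ≡ 253 (mod 364).
Verify: 253 mod 7 = 1 ✓, 253 mod 4 = 1 ✓, 253 mod 13 = 6 ✓.

x ≡ 253 (mod 364).
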